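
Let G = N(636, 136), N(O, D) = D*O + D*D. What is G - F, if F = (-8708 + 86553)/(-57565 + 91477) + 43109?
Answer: 2098498451/33912 ≈ 61881.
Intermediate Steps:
N(O, D) = D**2 + D*O (N(O, D) = D*O + D**2 = D**2 + D*O)
G = 104992 (G = 136*(136 + 636) = 136*772 = 104992)
F = 1461990253/33912 (F = 77845/33912 + 43109 = 1461990253/33912 ≈ 43111.)
G - F = 104992 - 1*1461990253/33912 = 104992 - 1461990253/33912 = 2098498451/33912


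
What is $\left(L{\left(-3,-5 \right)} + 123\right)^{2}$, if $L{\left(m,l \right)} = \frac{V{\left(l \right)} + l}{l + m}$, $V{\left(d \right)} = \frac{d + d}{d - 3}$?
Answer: $\frac{15610401}{1024} \approx 15245.0$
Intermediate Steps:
$V{\left(d \right)} = \frac{2 d}{-3 + d}$
$L{\left(m,l \right)} = \frac{l + \frac{2 l}{-3 + l}}{l + m}$ ($L{\left(m,l \right)} = \frac{\frac{2 l}{-3 + l} + l}{l + m} = \frac{l + \frac{2 l}{-3 + l}}{l + m}$)
$\left(L{\left(-3,-5 \right)} + 123\right)^{2} = \left(- \frac{5 \left(-1 - 5\right)}{\left(-3 - 5\right) \left(-5 - 3\right)} + 123\right)^{2} = \left(\left(-5\right) \frac{1}{-8} \frac{1}{-8} \left(-6\right) + 123\right)^{2} = \left(\left(-5\right) \left(- \frac{1}{8}\right) \left(- \frac{1}{8}\right) \left(-6\right) + 123\right)^{2} = \left(\frac{15}{32} + 123\right)^{2} = \left(\frac{3951}{32}\right)^{2} = \frac{15610401}{1024}$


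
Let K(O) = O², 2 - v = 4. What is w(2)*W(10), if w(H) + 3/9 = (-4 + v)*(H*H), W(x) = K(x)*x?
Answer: -73000/3 ≈ -24333.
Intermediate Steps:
v = -2 (v = 2 - 1*4 = 2 - 4 = -2)
W(x) = x³ (W(x) = x²*x = x³)
w(H) = -⅓ - 6*H² (w(H) = -⅓ + (-4 - 2)*(H*H) = -⅓ - 6*H²)
w(2)*W(10) = (-⅓ - 6*2²)*10³ = (-⅓ - 6*4)*1000 = (-⅓ - 24)*1000 = -73/3*1000 = -73000/3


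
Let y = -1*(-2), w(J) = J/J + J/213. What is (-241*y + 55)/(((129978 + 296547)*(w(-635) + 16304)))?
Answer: -30317/493678517750 ≈ -6.1410e-8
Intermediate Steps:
w(J) = 1 + J/213 (w(J) = 1 + J*(1/213) = 1 + J/213)
y = 2
(-241*y + 55)/(((129978 + 296547)*(w(-635) + 16304))) = (-241*2 + 55)/(((129978 + 296547)*((1 + (1/213)*(-635)) + 16304))) = (-482 + 55)/((426525*((1 - 635/213) + 16304))) = -427*1/(426525*(-422/213 + 16304)) = -427/(426525*(3472330/213)) = -427/493678517750/71 = -427*71/493678517750 = -30317/493678517750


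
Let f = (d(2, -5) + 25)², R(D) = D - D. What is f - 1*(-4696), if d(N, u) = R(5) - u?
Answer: 5596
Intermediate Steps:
R(D) = 0
d(N, u) = -u (d(N, u) = 0 - u = -u)
f = 900 (f = (-1*(-5) + 25)² = (5 + 25)² = 30² = 900)
f - 1*(-4696) = 900 - 1*(-4696) = 900 + 4696 = 5596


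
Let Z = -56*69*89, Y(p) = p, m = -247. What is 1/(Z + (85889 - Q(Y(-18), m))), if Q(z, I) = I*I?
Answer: -1/319016 ≈ -3.1346e-6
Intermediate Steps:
Q(z, I) = I**2
Z = -343896 (Z = -3864*89 = -343896)
1/(Z + (85889 - Q(Y(-18), m))) = 1/(-343896 + (85889 - 1*(-247)**2)) = 1/(-343896 + (85889 - 1*61009)) = 1/(-343896 + (85889 - 61009)) = 1/(-343896 + 24880) = 1/(-319016) = -1/319016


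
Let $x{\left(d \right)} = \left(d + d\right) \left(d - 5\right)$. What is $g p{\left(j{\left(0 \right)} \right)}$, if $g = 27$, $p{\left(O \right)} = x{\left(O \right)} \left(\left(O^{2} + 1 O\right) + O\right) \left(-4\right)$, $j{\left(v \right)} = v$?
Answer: $0$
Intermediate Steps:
$x{\left(d \right)} = 2 d \left(-5 + d\right)$
$p{\left(O \right)} = - 8 O \left(-5 + O\right) \left(O^{2} + 2 O\right)$ ($p{\left(O \right)} = 2 O \left(-5 + O\right) \left(\left(O^{2} + 1 O\right) + O\right) \left(-4\right) = 2 O \left(-5 + O\right) \left(\left(O^{2} + O\right) + O\right) \left(-4\right) = 2 O \left(-5 + O\right) \left(\left(O + O^{2}\right) + O\right) \left(-4\right) = 2 O \left(-5 + O\right) \left(O^{2} + 2 O\right) \left(-4\right) = - 8 O \left(-5 + O\right) \left(O^{2} + 2 O\right)$)
$g p{\left(j{\left(0 \right)} \right)} = 27 \left(- 8 \cdot 0^{2} \left(-5 + 0\right) \left(2 + 0\right)\right) = 27 \left(\left(-8\right) 0 \left(-5\right) 2\right) = 27 \cdot 0 = 0$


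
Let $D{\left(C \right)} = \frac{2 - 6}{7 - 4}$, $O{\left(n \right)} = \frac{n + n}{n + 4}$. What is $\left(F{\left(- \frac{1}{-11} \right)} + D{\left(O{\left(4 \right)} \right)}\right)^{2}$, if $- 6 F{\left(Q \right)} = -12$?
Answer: $\frac{4}{9} \approx 0.44444$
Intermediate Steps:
$F{\left(Q \right)} = 2$ ($F{\left(Q \right)} = \left(- \frac{1}{6}\right) \left(-12\right) = 2$)
$O{\left(n \right)} = \frac{2 n}{4 + n}$
$D{\left(C \right)} = - \frac{4}{3}$
$\left(F{\left(- \frac{1}{-11} \right)} + D{\left(O{\left(4 \right)} \right)}\right)^{2} = \left(2 - \frac{4}{3}\right)^{2} = \left(\frac{2}{3}\right)^{2} = \frac{4}{9}$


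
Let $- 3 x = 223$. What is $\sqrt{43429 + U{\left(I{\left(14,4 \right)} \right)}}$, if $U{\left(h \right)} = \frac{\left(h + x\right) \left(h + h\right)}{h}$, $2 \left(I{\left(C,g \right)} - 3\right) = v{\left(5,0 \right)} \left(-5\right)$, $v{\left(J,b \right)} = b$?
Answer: $\frac{\sqrt{389577}}{3} \approx 208.05$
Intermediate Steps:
$x = - \frac{223}{3}$ ($x = \left(- \frac{1}{3}\right) 223 = - \frac{223}{3} \approx -74.333$)
$I{\left(C,g \right)} = 3$ ($I{\left(C,g \right)} = 3 + \frac{0 \left(-5\right)}{2} = 3 + \frac{1}{2} \cdot 0 = 3 + 0 = 3$)
$U{\left(h \right)} = - \frac{446}{3} + 2 h$ ($U{\left(h \right)} = \frac{\left(h - \frac{223}{3}\right) \left(h + h\right)}{h} = \frac{\left(- \frac{223}{3} + h\right) 2 h}{h} = \frac{2 h \left(- \frac{223}{3} + h\right)}{h} = - \frac{446}{3} + 2 h$)
$\sqrt{43429 + U{\left(I{\left(14,4 \right)} \right)}} = \sqrt{43429 + \left(- \frac{446}{3} + 2 \cdot 3\right)} = \sqrt{43429 + \left(- \frac{446}{3} + 6\right)} = \sqrt{43429 - \frac{428}{3}} = \sqrt{\frac{129859}{3}} = \frac{\sqrt{389577}}{3}$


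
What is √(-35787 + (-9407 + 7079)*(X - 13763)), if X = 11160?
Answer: 3*√669333 ≈ 2454.4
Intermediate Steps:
√(-35787 + (-9407 + 7079)*(X - 13763)) = √(-35787 + (-9407 + 7079)*(11160 - 13763)) = √(-35787 - 2328*(-2603)) = √(-35787 + 6059784) = √6023997 = 3*√669333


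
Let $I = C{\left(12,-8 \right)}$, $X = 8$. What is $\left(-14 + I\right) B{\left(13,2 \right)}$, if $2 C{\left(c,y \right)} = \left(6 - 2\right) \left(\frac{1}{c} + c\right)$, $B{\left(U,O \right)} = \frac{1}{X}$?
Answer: $\frac{61}{48} \approx 1.2708$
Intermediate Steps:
$B{\left(U,O \right)} = \frac{1}{8}$
$C{\left(c,y \right)} = 2 c + \frac{2}{c}$ ($C{\left(c,y \right)} = \frac{\left(6 - 2\right) \left(\frac{1}{c} + c\right)}{2} = \frac{4 \left(c + \frac{1}{c}\right)}{2} = \frac{4 c + \frac{4}{c}}{2} = 2 c + \frac{2}{c}$)
$I = \frac{145}{6}$ ($I = 2 \cdot 12 + \frac{2}{12} = 24 + 2 \cdot \frac{1}{12} = 24 + \frac{1}{6} = \frac{145}{6} \approx 24.167$)
$\left(-14 + I\right) B{\left(13,2 \right)} = \left(-14 + \frac{145}{6}\right) \frac{1}{8} = \frac{61}{6} \cdot \frac{1}{8} = \frac{61}{48}$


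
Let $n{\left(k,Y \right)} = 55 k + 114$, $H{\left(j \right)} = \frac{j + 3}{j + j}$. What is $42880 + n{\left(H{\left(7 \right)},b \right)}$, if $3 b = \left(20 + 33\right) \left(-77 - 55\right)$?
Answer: $\frac{301233}{7} \approx 43033.0$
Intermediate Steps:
$H{\left(j \right)} = \frac{3 + j}{2 j}$
$b = -2332$ ($b = \frac{\left(20 + 33\right) \left(-77 - 55\right)}{3} = \frac{53 \left(-132\right)}{3} = \frac{1}{3} \left(-6996\right) = -2332$)
$n{\left(k,Y \right)} = 114 + 55 k$
$42880 + n{\left(H{\left(7 \right)},b \right)} = 42880 + \left(114 + 55 \frac{3 + 7}{2 \cdot 7}\right) = 42880 + \left(114 + 55 \cdot \frac{1}{2} \cdot \frac{1}{7} \cdot 10\right) = 42880 + \left(114 + 55 \cdot \frac{5}{7}\right) = 42880 + \left(114 + \frac{275}{7}\right) = 42880 + \frac{1073}{7} = \frac{301233}{7}$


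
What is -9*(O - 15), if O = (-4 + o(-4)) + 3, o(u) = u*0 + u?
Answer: 180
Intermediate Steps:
o(u) = u (o(u) = 0 + u = u)
O = -5 (O = (-4 - 4) + 3 = -8 + 3 = -5)
-9*(O - 15) = -9*(-5 - 15) = -9*(-20) = 180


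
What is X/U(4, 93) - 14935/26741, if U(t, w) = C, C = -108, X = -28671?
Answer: 255026077/962676 ≈ 264.91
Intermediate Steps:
U(t, w) = -108
X/U(4, 93) - 14935/26741 = -28671/(-108) - 14935/26741 = -28671*(-1/108) - 14935*1/26741 = 9557/36 - 14935/26741 = 255026077/962676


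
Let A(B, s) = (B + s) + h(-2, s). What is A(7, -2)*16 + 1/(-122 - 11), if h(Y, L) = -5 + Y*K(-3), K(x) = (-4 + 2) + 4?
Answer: -8513/133 ≈ -64.008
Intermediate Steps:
K(x) = 2 (K(x) = -2 + 4 = 2)
h(Y, L) = -5 + 2*Y (h(Y, L) = -5 + Y*2 = -5 + 2*Y)
A(B, s) = -9 + B + s (A(B, s) = (B + s) + (-5 + 2*(-2)) = (B + s) + (-5 - 4) = (B + s) - 9 = -9 + B + s)
A(7, -2)*16 + 1/(-122 - 11) = (-9 + 7 - 2)*16 + 1/(-122 - 11) = -4*16 + 1/(-133) = -64 - 1/133 = -8513/133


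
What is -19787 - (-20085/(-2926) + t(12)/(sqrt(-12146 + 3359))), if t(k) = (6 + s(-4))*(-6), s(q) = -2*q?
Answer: -57916847/2926 - 28*I*sqrt(8787)/2929 ≈ -19794.0 - 0.8961*I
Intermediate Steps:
t(k) = -84 (t(k) = (6 - 2*(-4))*(-6) = (6 + 8)*(-6) = 14*(-6) = -84)
-19787 - (-20085/(-2926) + t(12)/(sqrt(-12146 + 3359))) = -19787 - (-20085/(-2926) - 84/sqrt(-12146 + 3359)) = -19787 - (-20085*(-1/2926) - 84*(-I*sqrt(8787)/8787)) = -19787 - (20085/2926 - 84*(-I*sqrt(8787)/8787)) = -19787 - (20085/2926 - (-28)*I*sqrt(8787)/2929) = -19787 - (20085/2926 + 28*I*sqrt(8787)/2929) = -19787 + (-20085/2926 - 28*I*sqrt(8787)/2929) = -57916847/2926 - 28*I*sqrt(8787)/2929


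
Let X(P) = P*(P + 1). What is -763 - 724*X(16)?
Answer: -197691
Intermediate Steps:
X(P) = P*(1 + P)
-763 - 724*X(16) = -763 - 11584*(1 + 16) = -763 - 11584*17 = -763 - 724*272 = -763 - 196928 = -197691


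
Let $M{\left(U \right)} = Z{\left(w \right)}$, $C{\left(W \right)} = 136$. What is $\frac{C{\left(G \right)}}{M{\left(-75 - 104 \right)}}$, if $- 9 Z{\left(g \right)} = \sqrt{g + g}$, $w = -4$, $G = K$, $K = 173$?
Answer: $306 i \sqrt{2} \approx 432.75 i$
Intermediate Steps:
$G = 173$
$Z{\left(g \right)} = - \frac{\sqrt{2} \sqrt{g}}{9}$ ($Z{\left(g \right)} = - \frac{\sqrt{g + g}}{9} = - \frac{\sqrt{2 g}}{9} = - \frac{\sqrt{2} \sqrt{g}}{9}$)
$M{\left(U \right)} = - \frac{2 i \sqrt{2}}{9}$ ($M{\left(U \right)} = - \frac{\sqrt{2} \sqrt{-4}}{9} = - \frac{\sqrt{2} \cdot 2 i}{9} = - \frac{2 i \sqrt{2}}{9}$)
$\frac{C{\left(G \right)}}{M{\left(-75 - 104 \right)}} = \frac{136}{\left(- \frac{2}{9}\right) i \sqrt{2}} = 136 \frac{9 i \sqrt{2}}{4} = 306 i \sqrt{2}$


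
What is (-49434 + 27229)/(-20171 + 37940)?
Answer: -22205/17769 ≈ -1.2496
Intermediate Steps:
(-49434 + 27229)/(-20171 + 37940) = -22205/17769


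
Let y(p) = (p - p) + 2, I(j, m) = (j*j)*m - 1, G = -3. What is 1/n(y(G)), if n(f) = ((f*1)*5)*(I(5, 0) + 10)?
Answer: 1/90 ≈ 0.011111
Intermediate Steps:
I(j, m) = -1 + m*j² (I(j, m) = j²*m - 1 = m*j² - 1 = -1 + m*j²)
y(p) = 2 (y(p) = 0 + 2 = 2)
n(f) = 45*f (n(f) = ((f*1)*5)*((-1 + 0*5²) + 10) = (f*5)*((-1 + 0*25) + 10) = (5*f)*((-1 + 0) + 10) = (5*f)*(-1 + 10) = (5*f)*9 = 45*f)
1/n(y(G)) = 1/(45*2) = 1/90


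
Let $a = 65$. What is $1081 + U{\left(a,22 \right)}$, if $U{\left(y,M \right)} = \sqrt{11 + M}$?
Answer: $1081 + \sqrt{33} \approx 1086.7$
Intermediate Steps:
$1081 + U{\left(a,22 \right)} = 1081 + \sqrt{11 + 22} = 1081 + \sqrt{33}$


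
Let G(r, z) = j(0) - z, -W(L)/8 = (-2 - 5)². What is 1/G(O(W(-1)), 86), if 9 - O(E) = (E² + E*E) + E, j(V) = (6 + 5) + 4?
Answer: -1/71 ≈ -0.014085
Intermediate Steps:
j(V) = 15 (j(V) = 11 + 4 = 15)
W(L) = -392 (W(L) = -8*(-2 - 5)² = -8*(-7)² = -8*49 = -392)
O(E) = 9 - E - 2*E² (O(E) = 9 - ((E² + E*E) + E) = 9 - ((E² + E²) + E) = 9 - (2*E² + E) = 9 - (E + 2*E²) = 9 + (-E - 2*E²) = 9 - E - 2*E²)
G(r, z) = 15 - z
1/G(O(W(-1)), 86) = 1/(15 - 1*86) = 1/(15 - 86) = 1/(-71) = -1/71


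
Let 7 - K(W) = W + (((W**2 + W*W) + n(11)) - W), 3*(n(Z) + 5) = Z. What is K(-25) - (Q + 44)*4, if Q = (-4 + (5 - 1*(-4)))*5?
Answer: -4553/3 ≈ -1517.7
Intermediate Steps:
n(Z) = -5 + Z/3
Q = 25 (Q = (-4 + (5 + 4))*5 = (-4 + 9)*5 = 5*5 = 25)
K(W) = 25/3 - 2*W**2 (K(W) = 7 - (W + (((W**2 + W*W) + (-5 + (1/3)*11)) - W)) = 7 - (W + (((W**2 + W**2) + (-5 + 11/3)) - W)) = 7 - (W + ((2*W**2 - 4/3) - W)) = 7 - (W + ((-4/3 + 2*W**2) - W)) = 7 - (W + (-4/3 - W + 2*W**2)) = 7 - (-4/3 + 2*W**2) = 7 + (4/3 - 2*W**2) = 25/3 - 2*W**2)
K(-25) - (Q + 44)*4 = (25/3 - 2*(-25)**2) - (25 + 44)*4 = (25/3 - 2*625) - 69*4 = (25/3 - 1250) - 1*276 = -3725/3 - 276 = -4553/3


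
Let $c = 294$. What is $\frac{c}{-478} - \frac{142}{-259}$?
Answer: $- \frac{4135}{61901} \approx -0.0668$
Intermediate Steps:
$\frac{c}{-478} - \frac{142}{-259} = \frac{294}{-478} - \frac{142}{-259} = 294 \left(- \frac{1}{478}\right) - - \frac{142}{259} = - \frac{147}{239} + \frac{142}{259} = - \frac{4135}{61901}$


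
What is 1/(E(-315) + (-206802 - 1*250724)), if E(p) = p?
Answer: -1/457841 ≈ -2.1842e-6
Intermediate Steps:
1/(E(-315) + (-206802 - 1*250724)) = 1/(-315 + (-206802 - 1*250724)) = 1/(-315 + (-206802 - 250724)) = 1/(-315 - 457526) = 1/(-457841) = -1/457841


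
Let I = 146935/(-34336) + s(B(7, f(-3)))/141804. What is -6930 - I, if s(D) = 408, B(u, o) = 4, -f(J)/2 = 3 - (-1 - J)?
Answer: -2810102024689/405748512 ≈ -6925.7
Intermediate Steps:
f(J) = -8 - 2*J (f(J) = -2*(3 - (-1 - J)) = -2*(3 + (1 + J)) = -2*(4 + J) = -8 - 2*J)
I = -1735163471/405748512 (I = 146935/(-34336) + 408/141804 = 146935*(-1/34336) + 408*(1/141804) = -146935/34336 + 34/11817 = -1735163471/405748512 ≈ -4.2765)
-6930 - I = -6930 - 1*(-1735163471/405748512) = -6930 + 1735163471/405748512 = -2810102024689/405748512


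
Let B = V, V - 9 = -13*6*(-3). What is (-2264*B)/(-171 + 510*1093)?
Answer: -183384/185753 ≈ -0.98725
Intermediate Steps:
V = 243 (V = 9 - 13*6*(-3) = 9 - 78*(-3) = 9 + 234 = 243)
B = 243
(-2264*B)/(-171 + 510*1093) = (-2264*243)/(-171 + 510*1093) = -550152/(-171 + 557430) = -550152/557259 = -550152*1/557259 = -183384/185753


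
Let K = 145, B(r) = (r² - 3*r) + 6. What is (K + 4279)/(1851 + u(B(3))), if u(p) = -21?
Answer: 2212/915 ≈ 2.4175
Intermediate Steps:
B(r) = 6 + r² - 3*r
(K + 4279)/(1851 + u(B(3))) = (145 + 4279)/(1851 - 21) = 4424/1830 = 4424*(1/1830) = 2212/915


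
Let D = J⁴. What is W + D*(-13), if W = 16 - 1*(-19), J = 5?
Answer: -8090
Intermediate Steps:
D = 625 (D = 5⁴ = 625)
W = 35 (W = 16 + 19 = 35)
W + D*(-13) = 35 + 625*(-13) = 35 - 8125 = -8090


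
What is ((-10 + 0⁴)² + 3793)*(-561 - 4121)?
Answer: -18227026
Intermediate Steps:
((-10 + 0⁴)² + 3793)*(-561 - 4121) = ((-10 + 0)² + 3793)*(-4682) = ((-10)² + 3793)*(-4682) = (100 + 3793)*(-4682) = 3893*(-4682) = -18227026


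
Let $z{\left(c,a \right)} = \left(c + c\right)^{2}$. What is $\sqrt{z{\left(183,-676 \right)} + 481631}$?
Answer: $7 \sqrt{12563} \approx 784.59$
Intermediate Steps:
$z{\left(c,a \right)} = 4 c^{2}$ ($z{\left(c,a \right)} = \left(2 c\right)^{2} = 4 c^{2}$)
$\sqrt{z{\left(183,-676 \right)} + 481631} = \sqrt{4 \cdot 183^{2} + 481631} = \sqrt{4 \cdot 33489 + 481631} = \sqrt{133956 + 481631} = \sqrt{615587} = 7 \sqrt{12563}$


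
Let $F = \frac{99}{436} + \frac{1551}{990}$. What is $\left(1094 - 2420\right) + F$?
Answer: $- \frac{8660309}{6540} \approx -1324.2$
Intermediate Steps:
$F = \frac{11731}{6540}$ ($F = 99 \cdot \frac{1}{436} + 1551 \cdot \frac{1}{990} = \frac{99}{436} + \frac{47}{30} = \frac{11731}{6540} \approx 1.7937$)
$\left(1094 - 2420\right) + F = \left(1094 - 2420\right) + \frac{11731}{6540} = -1326 + \frac{11731}{6540} = - \frac{8660309}{6540}$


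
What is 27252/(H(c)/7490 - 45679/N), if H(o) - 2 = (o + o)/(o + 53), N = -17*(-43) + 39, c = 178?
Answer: -9430227576/20527979 ≈ -459.38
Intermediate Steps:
N = 770 (N = 731 + 39 = 770)
H(o) = 2 + 2*o/(53 + o) (H(o) = 2 + (o + o)/(o + 53) = 2 + (2*o)/(53 + o) = 2 + 2*o/(53 + o))
27252/(H(c)/7490 - 45679/N) = 27252/((2*(53 + 2*178)/(53 + 178))/7490 - 45679/770) = 27252/((2*(53 + 356)/231)*(1/7490) - 45679*1/770) = 27252/((2*(1/231)*409)*(1/7490) - 45679/770) = 27252/((818/231)*(1/7490) - 45679/770) = 27252/(409/865095 - 45679/770) = 27252/(-20527979/346038) = 27252*(-346038/20527979) = -9430227576/20527979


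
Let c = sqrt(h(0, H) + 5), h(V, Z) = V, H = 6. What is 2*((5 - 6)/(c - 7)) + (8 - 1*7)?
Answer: 29/22 + sqrt(5)/22 ≈ 1.4198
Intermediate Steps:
c = sqrt(5) (c = sqrt(0 + 5) = sqrt(5) ≈ 2.2361)
2*((5 - 6)/(c - 7)) + (8 - 1*7) = 2*((5 - 6)/(sqrt(5) - 7)) + (8 - 1*7) = 2*(-1/(-7 + sqrt(5))) + (8 - 7) = -2/(-7 + sqrt(5)) + 1 = 1 - 2/(-7 + sqrt(5))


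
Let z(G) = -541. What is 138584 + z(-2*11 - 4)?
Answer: 138043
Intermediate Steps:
138584 + z(-2*11 - 4) = 138584 - 541 = 138043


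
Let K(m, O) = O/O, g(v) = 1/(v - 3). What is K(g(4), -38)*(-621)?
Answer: -621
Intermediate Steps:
g(v) = 1/(-3 + v)
K(m, O) = 1
K(g(4), -38)*(-621) = 1*(-621) = -621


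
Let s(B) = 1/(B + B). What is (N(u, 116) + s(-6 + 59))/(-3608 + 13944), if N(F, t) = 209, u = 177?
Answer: 22155/1095616 ≈ 0.020222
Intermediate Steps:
s(B) = 1/(2*B)
(N(u, 116) + s(-6 + 59))/(-3608 + 13944) = (209 + 1/(2*(-6 + 59)))/(-3608 + 13944) = (209 + (½)/53)/10336 = (209 + (½)*(1/53))*(1/10336) = (209 + 1/106)*(1/10336) = (22155/106)*(1/10336) = 22155/1095616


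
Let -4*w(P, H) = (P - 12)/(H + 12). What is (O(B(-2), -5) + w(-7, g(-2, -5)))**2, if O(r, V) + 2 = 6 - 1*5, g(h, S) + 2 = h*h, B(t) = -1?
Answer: 1369/3136 ≈ 0.43654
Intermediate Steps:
g(h, S) = -2 + h**2 (g(h, S) = -2 + h*h = -2 + h**2)
O(r, V) = -1 (O(r, V) = -2 + (6 - 1*5) = -2 + (6 - 5) = -2 + 1 = -1)
w(P, H) = -(-12 + P)/(4*(12 + H)) (w(P, H) = -(P - 12)/(4*(H + 12)) = -(-12 + P)/(4*(12 + H)))
(O(B(-2), -5) + w(-7, g(-2, -5)))**2 = (-1 + (12 - 1*(-7))/(4*(12 + (-2 + (-2)**2))))**2 = (-1 + (12 + 7)/(4*(12 + (-2 + 4))))**2 = (-1 + (1/4)*19/(12 + 2))**2 = (-1 + (1/4)*19/14)**2 = (-1 + (1/4)*(1/14)*19)**2 = (-1 + 19/56)**2 = (-37/56)**2 = 1369/3136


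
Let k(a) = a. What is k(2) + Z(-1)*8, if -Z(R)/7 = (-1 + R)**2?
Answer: -222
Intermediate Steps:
Z(R) = -7*(-1 + R)**2
k(2) + Z(-1)*8 = 2 - 7*(-1 - 1)**2*8 = 2 - 7*(-2)**2*8 = 2 - 7*4*8 = 2 - 28*8 = 2 - 224 = -222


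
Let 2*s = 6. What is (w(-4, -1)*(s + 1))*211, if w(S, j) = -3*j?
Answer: 2532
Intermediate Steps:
s = 3 (s = (1/2)*6 = 3)
(w(-4, -1)*(s + 1))*211 = ((-3*(-1))*(3 + 1))*211 = (3*4)*211 = 12*211 = 2532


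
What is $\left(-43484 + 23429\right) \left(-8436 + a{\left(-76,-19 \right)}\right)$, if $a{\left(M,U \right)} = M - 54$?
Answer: $171791130$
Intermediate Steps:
$a{\left(M,U \right)} = -54 + M$ ($a{\left(M,U \right)} = M - 54 = -54 + M$)
$\left(-43484 + 23429\right) \left(-8436 + a{\left(-76,-19 \right)}\right) = \left(-43484 + 23429\right) \left(-8436 - 130\right) = - 20055 \left(-8436 - 130\right) = \left(-20055\right) \left(-8566\right) = 171791130$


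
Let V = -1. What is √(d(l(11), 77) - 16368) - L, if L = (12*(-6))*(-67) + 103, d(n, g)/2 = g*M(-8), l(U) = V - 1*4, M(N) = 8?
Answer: -4927 + 4*I*√946 ≈ -4927.0 + 123.03*I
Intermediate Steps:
l(U) = -5 (l(U) = -1 - 1*4 = -1 - 4 = -5)
d(n, g) = 16*g (d(n, g) = 2*(g*8) = 2*(8*g) = 16*g)
L = 4927 (L = -72*(-67) + 103 = 4824 + 103 = 4927)
√(d(l(11), 77) - 16368) - L = √(16*77 - 16368) - 1*4927 = √(1232 - 16368) - 4927 = √(-15136) - 4927 = 4*I*√946 - 4927 = -4927 + 4*I*√946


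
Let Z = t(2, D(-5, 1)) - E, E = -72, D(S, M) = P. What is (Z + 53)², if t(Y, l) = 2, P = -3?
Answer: 16129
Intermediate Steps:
D(S, M) = -3
Z = 74 (Z = 2 - 1*(-72) = 2 + 72 = 74)
(Z + 53)² = (74 + 53)² = 127² = 16129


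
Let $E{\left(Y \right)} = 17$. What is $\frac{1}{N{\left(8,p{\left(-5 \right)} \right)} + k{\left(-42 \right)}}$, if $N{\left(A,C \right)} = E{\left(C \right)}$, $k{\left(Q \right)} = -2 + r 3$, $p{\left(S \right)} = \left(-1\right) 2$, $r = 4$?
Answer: $\frac{1}{27} \approx 0.037037$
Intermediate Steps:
$p{\left(S \right)} = -2$
$k{\left(Q \right)} = 10$ ($k{\left(Q \right)} = -2 + 4 \cdot 3 = -2 + 12 = 10$)
$N{\left(A,C \right)} = 17$
$\frac{1}{N{\left(8,p{\left(-5 \right)} \right)} + k{\left(-42 \right)}} = \frac{1}{17 + 10} = \frac{1}{27}$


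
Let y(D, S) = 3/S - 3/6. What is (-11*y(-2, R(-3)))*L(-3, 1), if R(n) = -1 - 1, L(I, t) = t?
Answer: 22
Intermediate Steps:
R(n) = -2
y(D, S) = -½ + 3/S (y(D, S) = 3/S - 3*⅙ = 3/S - ½ = -½ + 3/S)
(-11*y(-2, R(-3)))*L(-3, 1) = -11*(6 - 1*(-2))/(2*(-2))*1 = -11*(-1)*(6 + 2)/(2*2)*1 = -11*(-1)*8/(2*2)*1 = -11*(-2)*1 = 22*1 = 22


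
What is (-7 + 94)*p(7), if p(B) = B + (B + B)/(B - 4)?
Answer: 1015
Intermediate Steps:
p(B) = B + 2*B/(-4 + B) (p(B) = B + (2*B)/(-4 + B) = B + 2*B/(-4 + B))
(-7 + 94)*p(7) = (-7 + 94)*(7*(-2 + 7)/(-4 + 7)) = 87*(7*5/3) = 87*(7*(1/3)*5) = 87*(35/3) = 1015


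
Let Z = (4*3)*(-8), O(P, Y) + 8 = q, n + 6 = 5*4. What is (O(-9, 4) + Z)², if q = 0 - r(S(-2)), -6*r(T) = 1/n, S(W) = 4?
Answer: 76300225/7056 ≈ 10814.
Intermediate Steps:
n = 14 (n = -6 + 5*4 = -6 + 20 = 14)
r(T) = -1/84 (r(T) = -⅙/14 = -⅙*1/14 = -1/84)
q = 1/84 (q = 0 - 1*(-1/84) = 0 + 1/84 = 1/84 ≈ 0.011905)
O(P, Y) = -671/84 (O(P, Y) = -8 + 1/84 = -671/84)
Z = -96 (Z = 12*(-8) = -96)
(O(-9, 4) + Z)² = (-671/84 - 96)² = (-8735/84)² = 76300225/7056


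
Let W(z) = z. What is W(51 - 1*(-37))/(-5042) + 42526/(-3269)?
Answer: -107351882/8241149 ≈ -13.026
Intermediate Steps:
W(51 - 1*(-37))/(-5042) + 42526/(-3269) = (51 - 1*(-37))/(-5042) + 42526/(-3269) = (51 + 37)*(-1/5042) + 42526*(-1/3269) = 88*(-1/5042) - 42526/3269 = -44/2521 - 42526/3269 = -107351882/8241149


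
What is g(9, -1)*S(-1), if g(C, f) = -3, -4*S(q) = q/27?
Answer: -1/36 ≈ -0.027778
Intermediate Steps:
S(q) = -q/108 (S(q) = -q/(4*27) = -q/108)
g(9, -1)*S(-1) = -(-1)*(-1)/36 = -3*1/108 = -1/36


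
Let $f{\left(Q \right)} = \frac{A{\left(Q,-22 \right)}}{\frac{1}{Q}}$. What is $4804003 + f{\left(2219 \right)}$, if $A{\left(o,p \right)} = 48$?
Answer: $4910515$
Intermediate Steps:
$f{\left(Q \right)} = 48 Q$ ($f{\left(Q \right)} = \frac{48}{\frac{1}{Q}} = 48 Q$)
$4804003 + f{\left(2219 \right)} = 4804003 + 48 \cdot 2219 = 4804003 + 106512 = 4910515$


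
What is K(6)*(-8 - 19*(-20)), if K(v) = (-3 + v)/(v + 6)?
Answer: 93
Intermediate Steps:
K(v) = (-3 + v)/(6 + v)
K(6)*(-8 - 19*(-20)) = ((-3 + 6)/(6 + 6))*(-8 - 19*(-20)) = (3/12)*(-8 + 380) = ((1/12)*3)*372 = (¼)*372 = 93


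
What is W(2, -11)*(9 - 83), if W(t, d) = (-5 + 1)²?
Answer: -1184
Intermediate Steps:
W(t, d) = 16 (W(t, d) = (-4)² = 16)
W(2, -11)*(9 - 83) = 16*(9 - 83) = 16*(-74) = -1184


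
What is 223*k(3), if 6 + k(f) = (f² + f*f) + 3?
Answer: 3345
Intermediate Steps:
k(f) = -3 + 2*f² (k(f) = -6 + ((f² + f*f) + 3) = -6 + ((f² + f²) + 3) = -6 + (2*f² + 3) = -6 + (3 + 2*f²) = -3 + 2*f²)
223*k(3) = 223*(-3 + 2*3²) = 223*(-3 + 2*9) = 223*(-3 + 18) = 223*15 = 3345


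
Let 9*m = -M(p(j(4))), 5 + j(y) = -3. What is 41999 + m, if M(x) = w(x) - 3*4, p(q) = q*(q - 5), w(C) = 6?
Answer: 125999/3 ≈ 42000.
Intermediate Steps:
j(y) = -8 (j(y) = -5 - 3 = -8)
p(q) = q*(-5 + q)
M(x) = -6 (M(x) = 6 - 3*4 = 6 - 12 = -6)
m = ⅔ (m = (-1*(-6))/9 = (⅑)*6 = ⅔ ≈ 0.66667)
41999 + m = 41999 + ⅔ = 125999/3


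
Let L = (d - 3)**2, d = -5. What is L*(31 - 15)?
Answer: 1024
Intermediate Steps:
L = 64 (L = (-5 - 3)**2 = (-8)**2 = 64)
L*(31 - 15) = 64*(31 - 15) = 64*16 = 1024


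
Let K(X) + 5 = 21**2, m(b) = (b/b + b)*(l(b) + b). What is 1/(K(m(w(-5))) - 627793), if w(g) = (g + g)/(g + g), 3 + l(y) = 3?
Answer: -1/627357 ≈ -1.5940e-6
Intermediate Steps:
l(y) = 0 (l(y) = -3 + 3 = 0)
w(g) = 1 (w(g) = (2*g)/((2*g)) = (2*g)*(1/(2*g)) = 1)
m(b) = b*(1 + b) (m(b) = (b/b + b)*(0 + b) = (1 + b)*b = b*(1 + b))
K(X) = 436 (K(X) = -5 + 21**2 = -5 + 441 = 436)
1/(K(m(w(-5))) - 627793) = 1/(436 - 627793) = 1/(-627357) = -1/627357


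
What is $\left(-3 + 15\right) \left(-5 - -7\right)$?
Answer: $24$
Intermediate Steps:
$\left(-3 + 15\right) \left(-5 - -7\right) = 12 \left(-5 + 7\right) = 12 \cdot 2 = 24$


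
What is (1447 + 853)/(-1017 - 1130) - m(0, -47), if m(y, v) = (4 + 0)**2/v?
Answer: -73748/100909 ≈ -0.73084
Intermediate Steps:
m(y, v) = 16/v (m(y, v) = 4**2/v = 16/v)
(1447 + 853)/(-1017 - 1130) - m(0, -47) = (1447 + 853)/(-1017 - 1130) - 16/(-47) = 2300/(-2147) - 16*(-1)/47 = 2300*(-1/2147) - 1*(-16/47) = -2300/2147 + 16/47 = -73748/100909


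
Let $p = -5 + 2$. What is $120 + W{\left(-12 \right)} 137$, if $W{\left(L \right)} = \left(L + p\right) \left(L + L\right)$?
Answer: $49440$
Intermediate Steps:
$p = -3$
$W{\left(L \right)} = 2 L \left(-3 + L\right)$ ($W{\left(L \right)} = \left(L - 3\right) \left(L + L\right) = \left(-3 + L\right) 2 L = 2 L \left(-3 + L\right)$)
$120 + W{\left(-12 \right)} 137 = 120 + 2 \left(-12\right) \left(-3 - 12\right) 137 = 120 + 2 \left(-12\right) \left(-15\right) 137 = 120 + 360 \cdot 137 = 120 + 49320 = 49440$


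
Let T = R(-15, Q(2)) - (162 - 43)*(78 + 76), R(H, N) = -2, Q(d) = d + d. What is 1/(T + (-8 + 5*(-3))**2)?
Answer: -1/17799 ≈ -5.6183e-5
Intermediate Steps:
Q(d) = 2*d
T = -18328 (T = -2 - (162 - 43)*(78 + 76) = -2 - 119*154 = -2 - 1*18326 = -2 - 18326 = -18328)
1/(T + (-8 + 5*(-3))**2) = 1/(-18328 + (-8 + 5*(-3))**2) = 1/(-18328 + (-8 - 15)**2) = 1/(-18328 + (-23)**2) = 1/(-18328 + 529) = 1/(-17799) = -1/17799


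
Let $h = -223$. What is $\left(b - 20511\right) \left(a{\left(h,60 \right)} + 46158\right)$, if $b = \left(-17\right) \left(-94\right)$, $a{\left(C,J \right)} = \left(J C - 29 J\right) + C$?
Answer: $-582804095$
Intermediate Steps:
$a{\left(C,J \right)} = C - 29 J + C J$ ($a{\left(C,J \right)} = \left(C J - 29 J\right) + C = \left(- 29 J + C J\right) + C = C - 29 J + C J$)
$b = 1598$
$\left(b - 20511\right) \left(a{\left(h,60 \right)} + 46158\right) = \left(1598 - 20511\right) \left(\left(-223 - 1740 - 13380\right) + 46158\right) = - 18913 \left(\left(-223 - 1740 - 13380\right) + 46158\right) = - 18913 \left(-15343 + 46158\right) = \left(-18913\right) 30815 = -582804095$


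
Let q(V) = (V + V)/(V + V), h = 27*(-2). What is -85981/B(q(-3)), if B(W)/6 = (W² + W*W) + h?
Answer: 85981/312 ≈ 275.58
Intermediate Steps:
h = -54
q(V) = 1 (q(V) = (2*V)/((2*V)) = (2*V)*(1/(2*V)) = 1)
B(W) = -324 + 12*W² (B(W) = 6*((W² + W*W) - 54) = 6*((W² + W²) - 54) = 6*(2*W² - 54) = 6*(-54 + 2*W²) = -324 + 12*W²)
-85981/B(q(-3)) = -85981/(-324 + 12*1²) = -85981/(-324 + 12*1) = -85981/(-324 + 12) = -85981/(-312) = -85981*(-1/312) = 85981/312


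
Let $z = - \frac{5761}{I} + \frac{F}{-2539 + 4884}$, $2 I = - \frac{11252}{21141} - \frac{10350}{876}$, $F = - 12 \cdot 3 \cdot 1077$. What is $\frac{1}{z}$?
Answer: $\frac{440247955}{403542387072} \approx 0.001091$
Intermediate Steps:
$F = -38772$ ($F = - 36 \cdot 1077 = \left(-1\right) 38772 = -38772$)
$I = - \frac{1314173}{212868}$ ($I = \frac{- \frac{11252}{21141} - \frac{10350}{876}}{2} = \frac{\left(-11252\right) \frac{1}{21141} - \frac{1725}{146}}{2} = \frac{- \frac{388}{729} - \frac{1725}{146}}{2} = \frac{1}{2} \left(- \frac{1314173}{106434}\right) = - \frac{1314173}{212868} \approx -6.1737$)
$z = \frac{403542387072}{440247955}$ ($z = - \frac{5761}{- \frac{1314173}{212868}} - \frac{38772}{-2539 + 4884} = \left(-5761\right) \left(- \frac{212868}{1314173}\right) - \frac{38772}{2345} = \frac{175190364}{187739} - \frac{38772}{2345} = \frac{403542387072}{440247955} \approx 916.63$)
$\frac{1}{z} = \frac{1}{\frac{403542387072}{440247955}} = \frac{440247955}{403542387072}$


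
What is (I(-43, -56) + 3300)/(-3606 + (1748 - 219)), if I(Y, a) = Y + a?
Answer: -3201/2077 ≈ -1.5412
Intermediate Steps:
(I(-43, -56) + 3300)/(-3606 + (1748 - 219)) = ((-43 - 56) + 3300)/(-3606 + (1748 - 219)) = (-99 + 3300)/(-3606 + 1529) = 3201/(-2077) = 3201*(-1/2077) = -3201/2077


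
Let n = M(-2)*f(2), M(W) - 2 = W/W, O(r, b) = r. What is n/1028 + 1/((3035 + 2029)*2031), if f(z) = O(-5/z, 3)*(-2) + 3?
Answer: 61710161/2643240888 ≈ 0.023346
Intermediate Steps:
f(z) = 3 + 10/z (f(z) = -5/z*(-2) + 3 = 10/z + 3 = 3 + 10/z)
M(W) = 3 (M(W) = 2 + W/W = 2 + 1 = 3)
n = 24 (n = 3*(3 + 10/2) = 3*(3 + 10*(½)) = 3*(3 + 5) = 3*8 = 24)
n/1028 + 1/((3035 + 2029)*2031) = 24/1028 + 1/((3035 + 2029)*2031) = 24*(1/1028) + (1/2031)/5064 = 6/257 + (1/5064)*(1/2031) = 6/257 + 1/10284984 = 61710161/2643240888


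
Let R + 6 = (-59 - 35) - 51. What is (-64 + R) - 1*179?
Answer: -394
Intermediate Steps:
R = -151 (R = -6 + ((-59 - 35) - 51) = -6 + (-94 - 51) = -6 - 145 = -151)
(-64 + R) - 1*179 = (-64 - 151) - 1*179 = -215 - 179 = -394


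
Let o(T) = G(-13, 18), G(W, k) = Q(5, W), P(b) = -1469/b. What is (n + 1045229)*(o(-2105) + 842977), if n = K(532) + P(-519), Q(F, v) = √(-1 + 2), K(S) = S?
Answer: 457527513272584/519 ≈ 8.8156e+11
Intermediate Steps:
Q(F, v) = 1 (Q(F, v) = √1 = 1)
G(W, k) = 1
o(T) = 1
n = 277577/519 (n = 532 - 1469/(-519) = 532 - 1469*(-1/519) = 532 + 1469/519 = 277577/519 ≈ 534.83)
(n + 1045229)*(o(-2105) + 842977) = (277577/519 + 1045229)*(1 + 842977) = (542751428/519)*842978 = 457527513272584/519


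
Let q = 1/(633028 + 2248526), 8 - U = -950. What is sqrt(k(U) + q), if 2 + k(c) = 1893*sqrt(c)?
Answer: sqrt(-16606704028278 + 15718248090155988*sqrt(958))/2881554 ≈ 242.05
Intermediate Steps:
U = 958 (U = 8 - 1*(-950) = 8 + 950 = 958)
k(c) = -2 + 1893*sqrt(c)
q = 1/2881554 ≈ 3.4703e-7
sqrt(k(U) + q) = sqrt((-2 + 1893*sqrt(958)) + 1/2881554) = sqrt(-5763107/2881554 + 1893*sqrt(958))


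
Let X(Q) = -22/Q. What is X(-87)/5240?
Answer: 11/227940 ≈ 4.8258e-5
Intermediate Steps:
X(-87)/5240 = -22/(-87)/5240 = -22*(-1/87)*(1/5240) = (22/87)*(1/5240) = 11/227940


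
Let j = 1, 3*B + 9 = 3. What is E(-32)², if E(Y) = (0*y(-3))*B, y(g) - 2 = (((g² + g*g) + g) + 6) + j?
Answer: 0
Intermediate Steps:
B = -2 (B = -3 + (⅓)*3 = -3 + 1 = -2)
y(g) = 9 + g + 2*g² (y(g) = 2 + ((((g² + g*g) + g) + 6) + 1) = 2 + ((((g² + g²) + g) + 6) + 1) = 2 + (((2*g² + g) + 6) + 1) = 2 + (((g + 2*g²) + 6) + 1) = 2 + ((6 + g + 2*g²) + 1) = 2 + (7 + g + 2*g²) = 9 + g + 2*g²)
E(Y) = 0 (E(Y) = (0*(9 - 3 + 2*(-3)²))*(-2) = (0*(9 - 3 + 2*9))*(-2) = (0*(9 - 3 + 18))*(-2) = (0*24)*(-2) = 0*(-2) = 0)
E(-32)² = 0² = 0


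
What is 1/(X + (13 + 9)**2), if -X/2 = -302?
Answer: 1/1088 ≈ 0.00091912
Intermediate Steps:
X = 604 (X = -2*(-302) = 604)
1/(X + (13 + 9)**2) = 1/(604 + (13 + 9)**2) = 1/(604 + 22**2) = 1/(604 + 484) = 1/1088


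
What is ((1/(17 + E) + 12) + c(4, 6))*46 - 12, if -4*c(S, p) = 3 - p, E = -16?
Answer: 1241/2 ≈ 620.50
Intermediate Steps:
c(S, p) = -¾ + p/4 (c(S, p) = -(3 - p)/4 = -¾ + p/4)
((1/(17 + E) + 12) + c(4, 6))*46 - 12 = ((1/(17 - 16) + 12) + (-¾ + (¼)*6))*46 - 12 = ((1/1 + 12) + (-¾ + 3/2))*46 - 12 = ((1 + 12) + ¾)*46 - 12 = (13 + ¾)*46 - 12 = (55/4)*46 - 12 = 1265/2 - 12 = 1241/2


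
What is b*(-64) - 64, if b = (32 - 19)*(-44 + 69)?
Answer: -20864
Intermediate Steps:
b = 325 (b = 13*25 = 325)
b*(-64) - 64 = 325*(-64) - 64 = -20800 - 64 = -20864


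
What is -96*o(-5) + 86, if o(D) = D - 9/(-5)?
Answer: 1966/5 ≈ 393.20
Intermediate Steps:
o(D) = 9/5 + D (o(D) = D - 9*(-1/5) = D + 9/5 = 9/5 + D)
-96*o(-5) + 86 = -96*(9/5 - 5) + 86 = -96*(-16/5) + 86 = 1536/5 + 86 = 1966/5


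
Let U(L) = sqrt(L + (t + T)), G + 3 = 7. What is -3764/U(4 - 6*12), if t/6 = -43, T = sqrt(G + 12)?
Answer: 1882*I*sqrt(322)/161 ≈ 209.76*I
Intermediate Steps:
G = 4 (G = -3 + 7 = 4)
T = 4 (T = sqrt(4 + 12) = sqrt(16) = 4)
t = -258 (t = 6*(-43) = -258)
U(L) = sqrt(-254 + L) (U(L) = sqrt(L + (-258 + 4)) = sqrt(L - 254) = sqrt(-254 + L))
-3764/U(4 - 6*12) = -3764/sqrt(-254 + (4 - 6*12)) = -3764/sqrt(-254 + (4 - 1*72)) = -3764/sqrt(-254 + (4 - 72)) = -3764/sqrt(-254 - 68) = -3764*(-I*sqrt(322)/322) = -(-1882)*I*sqrt(322)/161 = 1882*I*sqrt(322)/161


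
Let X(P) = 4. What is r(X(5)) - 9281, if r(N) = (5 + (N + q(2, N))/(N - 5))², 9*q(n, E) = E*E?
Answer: -751712/81 ≈ -9280.4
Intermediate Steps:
q(n, E) = E²/9 (q(n, E) = (E*E)/9 = E²/9)
r(N) = (5 + (N + N²/9)/(-5 + N))² (r(N) = (5 + (N + N²/9)/(N - 5))² = (5 + (N + N²/9)/(-5 + N))²)
r(X(5)) - 9281 = (-225 + 4² + 54*4)²/(81*(-5 + 4)²) - 9281 = (1/81)*(-225 + 16 + 216)²/(-1)² - 9281 = (1/81)*1*7² - 9281 = (1/81)*1*49 - 9281 = 49/81 - 9281 = -751712/81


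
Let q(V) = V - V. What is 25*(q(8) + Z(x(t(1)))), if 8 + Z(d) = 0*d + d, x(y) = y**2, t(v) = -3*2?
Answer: 700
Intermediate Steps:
t(v) = -6
q(V) = 0
Z(d) = -8 + d (Z(d) = -8 + (0*d + d) = -8 + (0 + d) = -8 + d)
25*(q(8) + Z(x(t(1)))) = 25*(0 + (-8 + (-6)**2)) = 25*(0 + (-8 + 36)) = 25*(0 + 28) = 25*28 = 700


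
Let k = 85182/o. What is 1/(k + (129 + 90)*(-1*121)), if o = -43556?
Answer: -21778/577137813 ≈ -3.7735e-5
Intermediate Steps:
k = -42591/21778 (k = 85182/(-43556) = 85182*(-1/43556) = -42591/21778 ≈ -1.9557)
1/(k + (129 + 90)*(-1*121)) = 1/(-42591/21778 + (129 + 90)*(-1*121)) = 1/(-42591/21778 + 219*(-121)) = 1/(-42591/21778 - 26499) = 1/(-577137813/21778) = -21778/577137813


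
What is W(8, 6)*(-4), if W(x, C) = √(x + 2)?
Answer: -4*√10 ≈ -12.649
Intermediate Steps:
W(x, C) = √(2 + x)
W(8, 6)*(-4) = √(2 + 8)*(-4) = √10*(-4) = -4*√10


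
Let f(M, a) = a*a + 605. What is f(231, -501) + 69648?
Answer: 321254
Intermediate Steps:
f(M, a) = 605 + a² (f(M, a) = a² + 605 = 605 + a²)
f(231, -501) + 69648 = (605 + (-501)²) + 69648 = (605 + 251001) + 69648 = 251606 + 69648 = 321254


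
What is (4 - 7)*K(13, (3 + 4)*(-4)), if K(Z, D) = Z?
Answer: -39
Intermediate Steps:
(4 - 7)*K(13, (3 + 4)*(-4)) = (4 - 7)*13 = -3*13 = -39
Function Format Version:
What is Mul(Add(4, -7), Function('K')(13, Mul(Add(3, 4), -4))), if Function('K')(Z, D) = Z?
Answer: -39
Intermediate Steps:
Mul(Add(4, -7), Function('K')(13, Mul(Add(3, 4), -4))) = Mul(Add(4, -7), 13) = Mul(-3, 13) = -39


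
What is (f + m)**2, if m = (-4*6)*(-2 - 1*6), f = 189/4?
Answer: 915849/16 ≈ 57241.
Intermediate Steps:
f = 189/4 (f = 189*(1/4) = 189/4 ≈ 47.250)
m = 192 (m = -24*(-2 - 6) = -24*(-8) = 192)
(f + m)**2 = (189/4 + 192)**2 = (957/4)**2 = 915849/16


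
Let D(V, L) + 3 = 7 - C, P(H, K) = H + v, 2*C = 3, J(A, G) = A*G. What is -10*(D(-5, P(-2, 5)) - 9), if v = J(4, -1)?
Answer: 65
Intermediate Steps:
C = 3/2 (C = (½)*3 = 3/2 ≈ 1.5000)
v = -4 (v = 4*(-1) = -4)
P(H, K) = -4 + H (P(H, K) = H - 4 = -4 + H)
D(V, L) = 5/2 (D(V, L) = -3 + (7 - 1*3/2) = -3 + (7 - 3/2) = -3 + 11/2 = 5/2)
-10*(D(-5, P(-2, 5)) - 9) = -10*(5/2 - 9) = -10*(-13/2) = 65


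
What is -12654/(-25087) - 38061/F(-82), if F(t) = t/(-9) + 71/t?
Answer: -704592194976/152654395 ≈ -4615.6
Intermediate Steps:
F(t) = 71/t - t/9 (F(t) = t*(-1/9) + 71/t = -t/9 + 71/t = 71/t - t/9)
-12654/(-25087) - 38061/F(-82) = -12654/(-25087) - 38061/(71/(-82) - 1/9*(-82)) = -12654*(-1/25087) - 38061/(71*(-1/82) + 82/9) = 12654/25087 - 38061/(-71/82 + 82/9) = 12654/25087 - 38061/6085/738 = 12654/25087 - 38061*738/6085 = 12654/25087 - 28089018/6085 = -704592194976/152654395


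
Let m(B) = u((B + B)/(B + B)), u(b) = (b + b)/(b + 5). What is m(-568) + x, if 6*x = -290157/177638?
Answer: 65119/1065828 ≈ 0.061097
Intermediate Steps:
u(b) = 2*b/(5 + b) (u(b) = (2*b)/(5 + b) = 2*b/(5 + b))
m(B) = 1/3 (m(B) = 2*((B + B)/(B + B))/(5 + (B + B)/(B + B)) = 2*((2*B)/((2*B)))/(5 + (2*B)/((2*B))) = 2*((2*B)*(1/(2*B)))/(5 + (2*B)*(1/(2*B))) = 2*1/(5 + 1) = 2*1/6 = 2*1*(1/6) = 1/3)
x = -96719/355276 (x = (-290157/177638)/6 = (-290157*1/177638)/6 = (1/6)*(-290157/177638) = -96719/355276 ≈ -0.27224)
m(-568) + x = 1/3 - 96719/355276 = 65119/1065828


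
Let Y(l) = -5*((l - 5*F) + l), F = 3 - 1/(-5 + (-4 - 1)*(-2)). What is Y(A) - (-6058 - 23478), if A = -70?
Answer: 30306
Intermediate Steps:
F = 14/5 (F = 3 - 1/(-5 - 5*(-2)) = 3 - 1/(-5 + 10) = 3 - 1/5 = 3 - 1*⅕ = 3 - ⅕ = 14/5 ≈ 2.8000)
Y(l) = 70 - 10*l (Y(l) = -5*((l - 5*14/5) + l) = -5*((l - 14) + l) = -5*((-14 + l) + l) = -5*(-14 + 2*l) = 70 - 10*l)
Y(A) - (-6058 - 23478) = (70 - 10*(-70)) - (-6058 - 23478) = (70 + 700) - 1*(-29536) = 770 + 29536 = 30306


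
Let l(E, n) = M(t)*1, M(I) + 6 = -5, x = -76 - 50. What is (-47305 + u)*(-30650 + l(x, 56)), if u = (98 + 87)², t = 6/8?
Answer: 401045880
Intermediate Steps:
t = ¾ (t = 6*(⅛) = ¾ ≈ 0.75000)
u = 34225 (u = 185² = 34225)
x = -126
M(I) = -11 (M(I) = -6 - 5 = -11)
l(E, n) = -11 (l(E, n) = -11*1 = -11)
(-47305 + u)*(-30650 + l(x, 56)) = (-47305 + 34225)*(-30650 - 11) = -13080*(-30661) = 401045880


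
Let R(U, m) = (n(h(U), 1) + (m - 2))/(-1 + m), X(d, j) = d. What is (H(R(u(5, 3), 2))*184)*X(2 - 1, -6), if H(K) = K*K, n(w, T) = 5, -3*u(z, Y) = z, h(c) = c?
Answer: 4600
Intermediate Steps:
u(z, Y) = -z/3
R(U, m) = (3 + m)/(-1 + m) (R(U, m) = (5 + (m - 2))/(-1 + m) = (5 + (-2 + m))/(-1 + m) = (3 + m)/(-1 + m))
H(K) = K²
(H(R(u(5, 3), 2))*184)*X(2 - 1, -6) = (((3 + 2)/(-1 + 2))²*184)*(2 - 1) = ((5/1)²*184)*1 = ((1*5)²*184)*1 = (5²*184)*1 = (25*184)*1 = 4600*1 = 4600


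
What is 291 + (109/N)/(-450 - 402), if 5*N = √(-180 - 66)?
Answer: 291 + 545*I*√246/209592 ≈ 291.0 + 0.040784*I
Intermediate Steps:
N = I*√246/5 (N = √(-180 - 66)/5 = √(-246)/5 = (I*√246)/5 = I*√246/5 ≈ 3.1369*I)
291 + (109/N)/(-450 - 402) = 291 + (109/((I*√246/5)))/(-450 - 402) = 291 + (109*(-5*I*√246/246))/(-852) = 291 - 545*I*√246/246*(-1/852) = 291 + 545*I*√246/209592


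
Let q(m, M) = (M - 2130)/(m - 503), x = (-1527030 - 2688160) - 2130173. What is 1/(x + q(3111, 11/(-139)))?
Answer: -362512/2300270527937 ≈ -1.5760e-7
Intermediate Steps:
x = -6345363 (x = -4215190 - 2130173 = -6345363)
q(m, M) = (-2130 + M)/(-503 + m)
1/(x + q(3111, 11/(-139))) = 1/(-6345363 + (-2130 + 11/(-139))/(-503 + 3111)) = 1/(-6345363 + (-2130 + 11*(-1/139))/2608) = 1/(-6345363 + (-2130 - 11/139)/2608) = 1/(-6345363 + (1/2608)*(-296081/139)) = 1/(-6345363 - 296081/362512) = 1/(-2300270527937/362512) = -362512/2300270527937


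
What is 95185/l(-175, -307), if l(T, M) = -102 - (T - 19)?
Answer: 95185/92 ≈ 1034.6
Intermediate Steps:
l(T, M) = -83 - T (l(T, M) = -102 - (-19 + T) = -102 + (19 - T) = -83 - T)
95185/l(-175, -307) = 95185/(-83 - 1*(-175)) = 95185/(-83 + 175) = 95185/92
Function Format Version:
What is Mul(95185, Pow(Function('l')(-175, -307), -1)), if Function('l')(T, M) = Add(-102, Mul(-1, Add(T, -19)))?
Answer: Rational(95185, 92) ≈ 1034.6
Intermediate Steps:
Function('l')(T, M) = Add(-83, Mul(-1, T)) (Function('l')(T, M) = Add(-102, Mul(-1, Add(-19, T))) = Add(-102, Add(19, Mul(-1, T))) = Add(-83, Mul(-1, T)))
Mul(95185, Pow(Function('l')(-175, -307), -1)) = Mul(95185, Pow(Add(-83, Mul(-1, -175)), -1)) = Mul(95185, Pow(Add(-83, 175), -1)) = Mul(95185, Pow(92, -1)) = Mul(95185, Rational(1, 92)) = Rational(95185, 92)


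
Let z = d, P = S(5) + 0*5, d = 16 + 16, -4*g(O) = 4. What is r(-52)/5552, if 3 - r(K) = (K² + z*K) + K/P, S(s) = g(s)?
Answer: -1089/5552 ≈ -0.19615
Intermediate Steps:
g(O) = -1 (g(O) = -¼*4 = -1)
S(s) = -1
d = 32
P = -1 (P = -1 + 0*5 = -1 + 0 = -1)
z = 32
r(K) = 3 - K² - 31*K (r(K) = 3 - ((K² + 32*K) + K/(-1)) = 3 - ((K² + 32*K) + K*(-1)) = 3 - ((K² + 32*K) - K) = 3 - (K² + 31*K) = 3 + (-K² - 31*K) = 3 - K² - 31*K)
r(-52)/5552 = (3 - 1*(-52)² - 31*(-52))/5552 = (3 - 1*2704 + 1612)*(1/5552) = (3 - 2704 + 1612)*(1/5552) = -1089*1/5552 = -1089/5552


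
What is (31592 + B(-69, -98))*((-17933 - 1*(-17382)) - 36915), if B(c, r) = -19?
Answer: -1182914018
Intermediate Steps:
(31592 + B(-69, -98))*((-17933 - 1*(-17382)) - 36915) = (31592 - 19)*((-17933 - 1*(-17382)) - 36915) = 31573*((-17933 + 17382) - 36915) = 31573*(-551 - 36915) = 31573*(-37466) = -1182914018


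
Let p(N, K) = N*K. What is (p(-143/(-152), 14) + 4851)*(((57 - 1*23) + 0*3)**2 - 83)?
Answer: 396663421/76 ≈ 5.2193e+6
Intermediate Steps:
p(N, K) = K*N
(p(-143/(-152), 14) + 4851)*(((57 - 1*23) + 0*3)**2 - 83) = (14*(-143/(-152)) + 4851)*(((57 - 1*23) + 0*3)**2 - 83) = (14*(-143*(-1/152)) + 4851)*(((57 - 23) + 0)**2 - 83) = (14*(143/152) + 4851)*((34 + 0)**2 - 83) = (1001/76 + 4851)*(34**2 - 83) = 369677*(1156 - 83)/76 = (369677/76)*1073 = 396663421/76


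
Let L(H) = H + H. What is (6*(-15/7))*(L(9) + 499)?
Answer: -46530/7 ≈ -6647.1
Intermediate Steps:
L(H) = 2*H
(6*(-15/7))*(L(9) + 499) = (6*(-15/7))*(2*9 + 499) = (6*(-15*1/7))*(18 + 499) = (6*(-15/7))*517 = -90/7*517 = -46530/7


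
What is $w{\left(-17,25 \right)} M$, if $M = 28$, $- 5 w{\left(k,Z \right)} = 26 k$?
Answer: $\frac{12376}{5} \approx 2475.2$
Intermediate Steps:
$w{\left(k,Z \right)} = - \frac{26 k}{5}$
$w{\left(-17,25 \right)} M = \left(- \frac{26}{5}\right) \left(-17\right) 28 = \frac{442}{5} \cdot 28 = \frac{12376}{5}$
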